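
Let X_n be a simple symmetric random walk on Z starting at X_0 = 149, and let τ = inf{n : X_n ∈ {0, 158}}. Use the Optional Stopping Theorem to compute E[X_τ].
E[X_τ] = 149

X_n is a martingale and τ is a bounded-mean stopping time (indeed τ is finite a.s. with bounded expectation since the walk is in a bounded region). By the OST, E[X_τ] = E[X_0] = 149. Equivalently: E[X_τ] = 158 · P(hit 158 first) + 0 · P(hit 0 first) = 158 · (149/158) = 149.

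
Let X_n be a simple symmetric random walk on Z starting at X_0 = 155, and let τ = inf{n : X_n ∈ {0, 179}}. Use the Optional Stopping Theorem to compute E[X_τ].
E[X_τ] = 155

X_n is a martingale and τ is a bounded-mean stopping time (indeed τ is finite a.s. with bounded expectation since the walk is in a bounded region). By the OST, E[X_τ] = E[X_0] = 155. Equivalently: E[X_τ] = 179 · P(hit 179 first) + 0 · P(hit 0 first) = 179 · (155/179) = 155.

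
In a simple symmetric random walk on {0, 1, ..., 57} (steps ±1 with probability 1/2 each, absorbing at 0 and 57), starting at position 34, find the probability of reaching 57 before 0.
P(hit 57 before 0) = 34/57

Let u_k = P(hit 57 before 0 | start at k). Then u_0 = 0, u_57 = 1, and u_k = u_{k-1}/2 + u_{k+1}/2 for 1 ≤ k ≤ 56. This harmonic recurrence is solved by u_k = k/57, giving u_34 = 34/57.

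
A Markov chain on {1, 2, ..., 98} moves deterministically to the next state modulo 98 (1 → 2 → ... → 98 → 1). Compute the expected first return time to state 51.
E[T_51 | X_0 = 51] = 98

The chain cycles deterministically, so starting at state 51 it returns in exactly 98 steps. Equivalently, the stationary distribution is uniform π_j = 1/98 for every state j, so by Kac's formula E[T_51] = 1/π_51 = 98.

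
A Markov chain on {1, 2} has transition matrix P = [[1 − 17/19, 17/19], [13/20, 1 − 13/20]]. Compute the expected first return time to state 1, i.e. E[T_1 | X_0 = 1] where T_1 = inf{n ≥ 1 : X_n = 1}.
E[T_1 | X_0 = 1] = 1/π_1 = 587/247

For an irreducible recurrent Markov chain with stationary distribution π, E[T_i | X_0 = i] = 1/π_i (Kac's formula). Here π_1 = (13/20)/(17/19 + 13/20) = (13/20)/(587/380) = 247/587, so E[T_1 | X_0 = 1] = 1/π_1 = (17/19 + 13/20)/(13/20) = (587/380)/(13/20) = 587/247.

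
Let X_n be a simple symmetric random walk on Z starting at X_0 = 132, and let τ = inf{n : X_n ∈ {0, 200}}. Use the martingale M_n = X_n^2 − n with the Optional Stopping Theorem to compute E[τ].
E[τ] = 8976

M_n = X_n^2 − n is a martingale (since E[X_{n+1}^2 | F_n] = X_n^2 + 1). By OST (τ has finite mean in a bounded region), E[M_τ] = E[M_0] = X_0^2 − 0 = 132^2 = 17424. Also E[M_τ] = E[X_τ^2] − E[τ]. The walk exits at 0 or 200, with P(hit 200 first) = 132/200, so E[X_τ^2] = 200^2 · 132/200 + 0 = 26400. Thus E[τ] = E[X_τ^2] − E[M_τ] = 26400 − 17424 = 8976 = 132(200 − 132) = 8976.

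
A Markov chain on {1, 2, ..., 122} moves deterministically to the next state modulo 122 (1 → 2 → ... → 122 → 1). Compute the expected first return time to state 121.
E[T_121 | X_0 = 121] = 122

The chain cycles deterministically, so starting at state 121 it returns in exactly 122 steps. Equivalently, the stationary distribution is uniform π_j = 1/122 for every state j, so by Kac's formula E[T_121] = 1/π_121 = 122.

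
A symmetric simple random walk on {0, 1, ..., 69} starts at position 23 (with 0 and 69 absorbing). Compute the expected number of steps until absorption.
E[τ | X_0 = 23] = 1058

Let v_k = E[τ | X_0 = k]. Boundary: v_0 = v_69 = 0. Recurrence: v_k = 1 + (v_{k-1} + v_{k+1})/2 for 1 ≤ k ≤ 68. The particular solution to v_k − (v_{k-1} + v_{k+1})/2 = 1 is v_k = −k^2. Adding homogeneous solution A + B k and matching boundaries gives v_k = k (69 − k). Substituting k = 23: v_23 = 23 · 46 = 1058.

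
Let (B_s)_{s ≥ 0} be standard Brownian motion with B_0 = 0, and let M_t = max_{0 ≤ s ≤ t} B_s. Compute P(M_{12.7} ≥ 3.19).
P(M_{12.7} ≥ 3.19) = 2·P(B_{12.7} ≥ 3.19) = 2(1 − Φ(3.19/√12.7)) ≈ 0.3707

By the reflection principle for Brownian motion, P(M_t ≥ a) = 2 · P(B_t ≥ a) for a ≥ 0. Since B_t ~ N(0, t), P(B_t ≥ 3.19) = 1 − Φ(3.19/√t) = 1 − Φ(3.19/√12.7) = 1 − Φ(0.8951). So
  P(M_{12.7} ≥ 3.19) = 2(1 − Φ(0.8951)) ≈ 0.3707.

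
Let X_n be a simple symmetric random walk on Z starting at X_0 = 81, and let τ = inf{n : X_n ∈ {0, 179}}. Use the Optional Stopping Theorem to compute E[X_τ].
E[X_τ] = 81

X_n is a martingale and τ is a bounded-mean stopping time (indeed τ is finite a.s. with bounded expectation since the walk is in a bounded region). By the OST, E[X_τ] = E[X_0] = 81. Equivalently: E[X_τ] = 179 · P(hit 179 first) + 0 · P(hit 0 first) = 179 · (81/179) = 81.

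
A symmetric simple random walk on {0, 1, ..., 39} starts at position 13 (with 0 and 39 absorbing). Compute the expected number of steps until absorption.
E[τ | X_0 = 13] = 338

Let v_k = E[τ | X_0 = k]. Boundary: v_0 = v_39 = 0. Recurrence: v_k = 1 + (v_{k-1} + v_{k+1})/2 for 1 ≤ k ≤ 38. The particular solution to v_k − (v_{k-1} + v_{k+1})/2 = 1 is v_k = −k^2. Adding homogeneous solution A + B k and matching boundaries gives v_k = k (39 − k). Substituting k = 13: v_13 = 13 · 26 = 338.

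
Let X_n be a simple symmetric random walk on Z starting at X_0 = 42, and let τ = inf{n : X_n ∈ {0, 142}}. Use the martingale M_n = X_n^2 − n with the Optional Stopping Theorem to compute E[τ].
E[τ] = 4200

M_n = X_n^2 − n is a martingale (since E[X_{n+1}^2 | F_n] = X_n^2 + 1). By OST (τ has finite mean in a bounded region), E[M_τ] = E[M_0] = X_0^2 − 0 = 42^2 = 1764. Also E[M_τ] = E[X_τ^2] − E[τ]. The walk exits at 0 or 142, with P(hit 142 first) = 42/142, so E[X_τ^2] = 142^2 · 42/142 + 0 = 5964. Thus E[τ] = E[X_τ^2] − E[M_τ] = 5964 − 1764 = 4200 = 42(142 − 42) = 4200.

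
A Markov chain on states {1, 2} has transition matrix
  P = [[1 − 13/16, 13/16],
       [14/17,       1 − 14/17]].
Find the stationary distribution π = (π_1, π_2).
π_1 = 224/445, π_2 = 221/445

Solve πP = π with π_1 + π_2 = 1. From πP = π: π_1 · (1 − 13/16) + π_2 · 14/17 = π_1 ⇒ π_2 · 14/17 = π_1 · 13/16 ⇒ π_2/π_1 = (13/16)/(14/17) = 221/224. Together with π_1 + π_2 = 1:
  π_1 = (14/17)/(13/16 + 14/17) = (14/17)/(445/272) = 224/445,
  π_2 = (13/16)/(13/16 + 14/17) = (13/16)/(445/272) = 221/445.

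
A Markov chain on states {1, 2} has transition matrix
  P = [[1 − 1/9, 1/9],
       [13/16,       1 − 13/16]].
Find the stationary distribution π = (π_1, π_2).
π_1 = 117/133, π_2 = 16/133

Solve πP = π with π_1 + π_2 = 1. From πP = π: π_1 · (1 − 1/9) + π_2 · 13/16 = π_1 ⇒ π_2 · 13/16 = π_1 · 1/9 ⇒ π_2/π_1 = (1/9)/(13/16) = 16/117. Together with π_1 + π_2 = 1:
  π_1 = (13/16)/(1/9 + 13/16) = (13/16)/(133/144) = 117/133,
  π_2 = (1/9)/(1/9 + 13/16) = (1/9)/(133/144) = 16/133.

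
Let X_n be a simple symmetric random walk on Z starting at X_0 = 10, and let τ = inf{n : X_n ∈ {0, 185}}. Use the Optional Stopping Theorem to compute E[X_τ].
E[X_τ] = 10

X_n is a martingale and τ is a bounded-mean stopping time (indeed τ is finite a.s. with bounded expectation since the walk is in a bounded region). By the OST, E[X_τ] = E[X_0] = 10. Equivalently: E[X_τ] = 185 · P(hit 185 first) + 0 · P(hit 0 first) = 185 · (10/185) = 10.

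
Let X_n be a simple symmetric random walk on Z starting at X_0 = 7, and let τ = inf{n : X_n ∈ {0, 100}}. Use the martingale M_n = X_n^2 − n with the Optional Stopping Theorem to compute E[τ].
E[τ] = 651

M_n = X_n^2 − n is a martingale (since E[X_{n+1}^2 | F_n] = X_n^2 + 1). By OST (τ has finite mean in a bounded region), E[M_τ] = E[M_0] = X_0^2 − 0 = 7^2 = 49. Also E[M_τ] = E[X_τ^2] − E[τ]. The walk exits at 0 or 100, with P(hit 100 first) = 7/100, so E[X_τ^2] = 100^2 · 7/100 + 0 = 700. Thus E[τ] = E[X_τ^2] − E[M_τ] = 700 − 49 = 651 = 7(100 − 7) = 651.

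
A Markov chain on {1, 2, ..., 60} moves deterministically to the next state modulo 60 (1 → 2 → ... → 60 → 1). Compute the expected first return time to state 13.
E[T_13 | X_0 = 13] = 60

The chain cycles deterministically, so starting at state 13 it returns in exactly 60 steps. Equivalently, the stationary distribution is uniform π_j = 1/60 for every state j, so by Kac's formula E[T_13] = 1/π_13 = 60.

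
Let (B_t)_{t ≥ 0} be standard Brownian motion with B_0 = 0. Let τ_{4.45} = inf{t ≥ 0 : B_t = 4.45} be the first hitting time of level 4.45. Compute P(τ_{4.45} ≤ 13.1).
P(τ_{4.45} ≤ 13.1) = 2(1 − Φ(4.45/√13.1)) = 2(1 − Φ(1.2295)) ≈ 0.2189

By the reflection principle for standard BM, P(τ_b ≤ t) = 2 · P(B_t ≥ b). Since B_t ~ N(0, t), P(B_t ≥ 4.45) = 1 − Φ(4.45/√t) = 1 − Φ(4.45/√13.1) = 1 − Φ(1.2295) ≈ 0.10944. Doubling: P(τ_{4.45} ≤ 13.1) ≈ 2 · 0.10944 = 0.21888 ≈ 0.2189.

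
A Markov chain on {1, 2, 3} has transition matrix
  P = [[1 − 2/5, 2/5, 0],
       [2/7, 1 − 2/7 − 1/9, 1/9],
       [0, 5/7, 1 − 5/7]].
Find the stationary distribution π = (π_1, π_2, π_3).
π = (225/589, 315/589, 49/589)

This is a birth-death chain on three states, which satisfies detailed balance: π_1 · P_{12} = π_2 · P_{21} and π_2 · P_{23} = π_3 · P_{32}.
From π_1 · 2/5 = π_2 · 2/7: π_2/π_1 = (2/5)/(2/7) = 7/5.
From π_2 · 1/9 = π_3 · 5/7: π_3/π_2 = (1/9)/(5/7) = 7/45.
Take π_1 proportional to 1; then unnormalized π = (1, 7/5, 49/225). Normalize by dividing by the sum 589/225:
  π = (225/589, 315/589, 49/589).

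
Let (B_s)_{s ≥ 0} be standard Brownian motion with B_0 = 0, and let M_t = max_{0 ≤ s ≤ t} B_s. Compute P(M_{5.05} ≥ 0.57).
P(M_{5.05} ≥ 0.57) = 2·P(B_{5.05} ≥ 0.57) = 2(1 − Φ(0.57/√5.05)) ≈ 0.7998

By the reflection principle for Brownian motion, P(M_t ≥ a) = 2 · P(B_t ≥ a) for a ≥ 0. Since B_t ~ N(0, t), P(B_t ≥ 0.57) = 1 − Φ(0.57/√t) = 1 − Φ(0.57/√5.05) = 1 − Φ(0.2536). So
  P(M_{5.05} ≥ 0.57) = 2(1 − Φ(0.2536)) ≈ 0.7998.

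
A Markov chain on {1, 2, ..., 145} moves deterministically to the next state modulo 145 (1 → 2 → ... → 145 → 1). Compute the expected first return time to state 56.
E[T_56 | X_0 = 56] = 145

The chain cycles deterministically, so starting at state 56 it returns in exactly 145 steps. Equivalently, the stationary distribution is uniform π_j = 1/145 for every state j, so by Kac's formula E[T_56] = 1/π_56 = 145.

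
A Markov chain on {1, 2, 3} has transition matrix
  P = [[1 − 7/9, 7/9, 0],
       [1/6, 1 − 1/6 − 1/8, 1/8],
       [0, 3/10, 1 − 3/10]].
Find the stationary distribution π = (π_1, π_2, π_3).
π = (18/137, 84/137, 35/137)

This is a birth-death chain on three states, which satisfies detailed balance: π_1 · P_{12} = π_2 · P_{21} and π_2 · P_{23} = π_3 · P_{32}.
From π_1 · 7/9 = π_2 · 1/6: π_2/π_1 = (7/9)/(1/6) = 14/3.
From π_2 · 1/8 = π_3 · 3/10: π_3/π_2 = (1/8)/(3/10) = 5/12.
Take π_1 proportional to 1; then unnormalized π = (1, 14/3, 35/18). Normalize by dividing by the sum 137/18:
  π = (18/137, 84/137, 35/137).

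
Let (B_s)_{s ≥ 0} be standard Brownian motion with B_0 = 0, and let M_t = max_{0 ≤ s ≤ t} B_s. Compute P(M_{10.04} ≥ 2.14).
P(M_{10.04} ≥ 2.14) = 2·P(B_{10.04} ≥ 2.14) = 2(1 − Φ(2.14/√10.04)) ≈ 0.4994

By the reflection principle for Brownian motion, P(M_t ≥ a) = 2 · P(B_t ≥ a) for a ≥ 0. Since B_t ~ N(0, t), P(B_t ≥ 2.14) = 1 − Φ(2.14/√t) = 1 − Φ(2.14/√10.04) = 1 − Φ(0.6754). So
  P(M_{10.04} ≥ 2.14) = 2(1 − Φ(0.6754)) ≈ 0.4994.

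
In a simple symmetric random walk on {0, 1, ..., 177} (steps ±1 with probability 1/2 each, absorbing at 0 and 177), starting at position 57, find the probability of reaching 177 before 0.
P(hit 177 before 0) = 57/177 = 19/59

Let u_k = P(hit 177 before 0 | start at k). Then u_0 = 0, u_177 = 1, and u_k = u_{k-1}/2 + u_{k+1}/2 for 1 ≤ k ≤ 176. This harmonic recurrence is solved by u_k = k/177, giving u_57 = 57/177 = 19/59.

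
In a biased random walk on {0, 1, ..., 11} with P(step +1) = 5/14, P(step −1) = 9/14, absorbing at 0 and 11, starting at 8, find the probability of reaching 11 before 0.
P(hit 11 before 0) = (1 − (9/5)^8) / (1 − (9/5)^11) = 1333003000/7833057871

Let u_k denote P(reach 11 before 0 | start at k). Boundary: u_0 = 0, u_11 = 1. Recurrence: u_k = 5/14·u_{k+1} + 9/14·u_{k-1} for 1 ≤ k ≤ 10. Try u_k = A + B·r^k with r = q/p = (9/14)/(5/14) = 9/5. Substitution satisfies the recurrence; boundary conditions give:
  u_k = (1 − r^k) / (1 − r^N) = (1 − (9/5)^8) / (1 − (9/5)^11) = 1333003000/7833057871.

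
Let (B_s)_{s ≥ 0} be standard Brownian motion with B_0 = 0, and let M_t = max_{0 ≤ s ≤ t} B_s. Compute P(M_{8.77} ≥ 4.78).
P(M_{8.77} ≥ 4.78) = 2·P(B_{8.77} ≥ 4.78) = 2(1 − Φ(4.78/√8.77)) ≈ 0.1065

By the reflection principle for Brownian motion, P(M_t ≥ a) = 2 · P(B_t ≥ a) for a ≥ 0. Since B_t ~ N(0, t), P(B_t ≥ 4.78) = 1 − Φ(4.78/√t) = 1 − Φ(4.78/√8.77) = 1 − Φ(1.6141). So
  P(M_{8.77} ≥ 4.78) = 2(1 − Φ(1.6141)) ≈ 0.1065.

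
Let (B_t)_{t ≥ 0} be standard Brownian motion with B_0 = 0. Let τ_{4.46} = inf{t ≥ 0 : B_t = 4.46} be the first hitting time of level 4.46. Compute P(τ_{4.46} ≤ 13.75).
P(τ_{4.46} ≤ 13.75) = 2(1 − Φ(4.46/√13.75)) = 2(1 − Φ(1.2028)) ≈ 0.2291

By the reflection principle for standard BM, P(τ_b ≤ t) = 2 · P(B_t ≥ b). Since B_t ~ N(0, t), P(B_t ≥ 4.46) = 1 − Φ(4.46/√t) = 1 − Φ(4.46/√13.75) = 1 − Φ(1.2028) ≈ 0.11453. Doubling: P(τ_{4.46} ≤ 13.75) ≈ 2 · 0.11453 = 0.22906 ≈ 0.2291.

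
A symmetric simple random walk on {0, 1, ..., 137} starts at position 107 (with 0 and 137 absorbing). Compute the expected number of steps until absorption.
E[τ | X_0 = 107] = 3210

Let v_k = E[τ | X_0 = k]. Boundary: v_0 = v_137 = 0. Recurrence: v_k = 1 + (v_{k-1} + v_{k+1})/2 for 1 ≤ k ≤ 136. The particular solution to v_k − (v_{k-1} + v_{k+1})/2 = 1 is v_k = −k^2. Adding homogeneous solution A + B k and matching boundaries gives v_k = k (137 − k). Substituting k = 107: v_107 = 107 · 30 = 3210.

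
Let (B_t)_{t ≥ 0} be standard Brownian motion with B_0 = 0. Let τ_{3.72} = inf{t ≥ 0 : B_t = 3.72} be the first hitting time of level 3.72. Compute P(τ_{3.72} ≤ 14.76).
P(τ_{3.72} ≤ 14.76) = 2(1 − Φ(3.72/√14.76)) = 2(1 − Φ(0.9683)) ≈ 0.3329

By the reflection principle for standard BM, P(τ_b ≤ t) = 2 · P(B_t ≥ b). Since B_t ~ N(0, t), P(B_t ≥ 3.72) = 1 − Φ(3.72/√t) = 1 − Φ(3.72/√14.76) = 1 − Φ(0.9683) ≈ 0.16645. Doubling: P(τ_{3.72} ≤ 14.76) ≈ 2 · 0.16645 = 0.33290 ≈ 0.3329.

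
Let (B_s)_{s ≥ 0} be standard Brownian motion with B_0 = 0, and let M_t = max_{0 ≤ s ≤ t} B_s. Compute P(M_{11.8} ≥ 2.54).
P(M_{11.8} ≥ 2.54) = 2·P(B_{11.8} ≥ 2.54) = 2(1 − Φ(2.54/√11.8)) ≈ 0.4597

By the reflection principle for Brownian motion, P(M_t ≥ a) = 2 · P(B_t ≥ a) for a ≥ 0. Since B_t ~ N(0, t), P(B_t ≥ 2.54) = 1 − Φ(2.54/√t) = 1 − Φ(2.54/√11.8) = 1 − Φ(0.7394). So
  P(M_{11.8} ≥ 2.54) = 2(1 − Φ(0.7394)) ≈ 0.4597.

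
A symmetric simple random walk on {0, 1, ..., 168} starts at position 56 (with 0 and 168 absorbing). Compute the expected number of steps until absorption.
E[τ | X_0 = 56] = 6272

Let v_k = E[τ | X_0 = k]. Boundary: v_0 = v_168 = 0. Recurrence: v_k = 1 + (v_{k-1} + v_{k+1})/2 for 1 ≤ k ≤ 167. The particular solution to v_k − (v_{k-1} + v_{k+1})/2 = 1 is v_k = −k^2. Adding homogeneous solution A + B k and matching boundaries gives v_k = k (168 − k). Substituting k = 56: v_56 = 56 · 112 = 6272.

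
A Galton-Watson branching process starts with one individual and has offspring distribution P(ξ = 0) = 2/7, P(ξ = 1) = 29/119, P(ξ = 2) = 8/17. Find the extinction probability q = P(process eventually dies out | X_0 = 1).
q = 17/28

The pgf is f(s) = 2/7 + 29/119·s + 8/17·s². The extinction probability q is the smallest fixed point of f in [0, 1]. Setting s = f(s):
  8/17·s² + (29/119 − 1)·s + 2/7 = 0
  8/17·s² − (2/7 + 8/17)·s + 2/7 = 0
which factors as (s − 1)·(8/17·s − 2/7) = 0, giving roots s = 1 and s = (2/7)/(8/17) = 17/28.
Mean offspring μ = 29/119 + 2·8/17 = 141/119 > 1 (supercritical), so q < 1. The extinction probability is the smaller root: q = (2/7)/(8/17) = 17/28.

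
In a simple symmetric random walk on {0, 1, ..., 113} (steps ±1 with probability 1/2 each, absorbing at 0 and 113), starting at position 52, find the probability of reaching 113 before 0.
P(hit 113 before 0) = 52/113

Let u_k = P(hit 113 before 0 | start at k). Then u_0 = 0, u_113 = 1, and u_k = u_{k-1}/2 + u_{k+1}/2 for 1 ≤ k ≤ 112. This harmonic recurrence is solved by u_k = k/113, giving u_52 = 52/113.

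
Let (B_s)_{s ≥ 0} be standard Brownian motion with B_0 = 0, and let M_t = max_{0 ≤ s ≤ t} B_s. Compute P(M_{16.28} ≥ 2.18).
P(M_{16.28} ≥ 2.18) = 2·P(B_{16.28} ≥ 2.18) = 2(1 − Φ(2.18/√16.28)) ≈ 0.5890

By the reflection principle for Brownian motion, P(M_t ≥ a) = 2 · P(B_t ≥ a) for a ≥ 0. Since B_t ~ N(0, t), P(B_t ≥ 2.18) = 1 − Φ(2.18/√t) = 1 − Φ(2.18/√16.28) = 1 − Φ(0.5403). So
  P(M_{16.28} ≥ 2.18) = 2(1 − Φ(0.5403)) ≈ 0.5890.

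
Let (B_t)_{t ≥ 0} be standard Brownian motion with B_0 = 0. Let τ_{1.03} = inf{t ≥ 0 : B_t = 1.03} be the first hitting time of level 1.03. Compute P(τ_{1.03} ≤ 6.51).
P(τ_{1.03} ≤ 6.51) = 2(1 − Φ(1.03/√6.51)) = 2(1 − Φ(0.4037)) ≈ 0.6864

By the reflection principle for standard BM, P(τ_b ≤ t) = 2 · P(B_t ≥ b). Since B_t ~ N(0, t), P(B_t ≥ 1.03) = 1 − Φ(1.03/√t) = 1 − Φ(1.03/√6.51) = 1 − Φ(0.4037) ≈ 0.34322. Doubling: P(τ_{1.03} ≤ 6.51) ≈ 2 · 0.34322 = 0.68644 ≈ 0.6864.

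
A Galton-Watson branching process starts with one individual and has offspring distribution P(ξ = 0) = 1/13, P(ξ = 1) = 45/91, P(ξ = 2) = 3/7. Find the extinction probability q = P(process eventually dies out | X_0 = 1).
q = 7/39

The pgf is f(s) = 1/13 + 45/91·s + 3/7·s². The extinction probability q is the smallest fixed point of f in [0, 1]. Setting s = f(s):
  3/7·s² + (45/91 − 1)·s + 1/13 = 0
  3/7·s² − (1/13 + 3/7)·s + 1/13 = 0
which factors as (s − 1)·(3/7·s − 1/13) = 0, giving roots s = 1 and s = (1/13)/(3/7) = 7/39.
Mean offspring μ = 45/91 + 2·3/7 = 123/91 > 1 (supercritical), so q < 1. The extinction probability is the smaller root: q = (1/13)/(3/7) = 7/39.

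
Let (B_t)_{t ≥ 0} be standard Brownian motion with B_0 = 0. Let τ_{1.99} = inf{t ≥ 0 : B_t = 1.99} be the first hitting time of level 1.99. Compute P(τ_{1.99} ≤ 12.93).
P(τ_{1.99} ≤ 12.93) = 2(1 − Φ(1.99/√12.93)) = 2(1 − Φ(0.5534)) ≈ 0.5800

By the reflection principle for standard BM, P(τ_b ≤ t) = 2 · P(B_t ≥ b). Since B_t ~ N(0, t), P(B_t ≥ 1.99) = 1 − Φ(1.99/√t) = 1 − Φ(1.99/√12.93) = 1 − Φ(0.5534) ≈ 0.28999. Doubling: P(τ_{1.99} ≤ 12.93) ≈ 2 · 0.28999 = 0.57998 ≈ 0.5800.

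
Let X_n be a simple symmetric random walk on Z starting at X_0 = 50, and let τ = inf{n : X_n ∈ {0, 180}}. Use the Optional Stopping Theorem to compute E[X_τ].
E[X_τ] = 50

X_n is a martingale and τ is a bounded-mean stopping time (indeed τ is finite a.s. with bounded expectation since the walk is in a bounded region). By the OST, E[X_τ] = E[X_0] = 50. Equivalently: E[X_τ] = 180 · P(hit 180 first) + 0 · P(hit 0 first) = 180 · (50/180) = 50.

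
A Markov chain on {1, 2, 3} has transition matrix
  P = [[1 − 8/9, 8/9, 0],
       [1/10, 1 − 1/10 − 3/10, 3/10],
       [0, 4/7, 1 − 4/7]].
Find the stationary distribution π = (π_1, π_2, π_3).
π = (9/131, 80/131, 42/131)

This is a birth-death chain on three states, which satisfies detailed balance: π_1 · P_{12} = π_2 · P_{21} and π_2 · P_{23} = π_3 · P_{32}.
From π_1 · 8/9 = π_2 · 1/10: π_2/π_1 = (8/9)/(1/10) = 80/9.
From π_2 · 3/10 = π_3 · 4/7: π_3/π_2 = (3/10)/(4/7) = 21/40.
Take π_1 proportional to 1; then unnormalized π = (1, 80/9, 14/3). Normalize by dividing by the sum 131/9:
  π = (9/131, 80/131, 42/131).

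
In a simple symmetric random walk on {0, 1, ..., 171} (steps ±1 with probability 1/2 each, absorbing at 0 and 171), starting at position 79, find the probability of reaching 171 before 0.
P(hit 171 before 0) = 79/171

Let u_k = P(hit 171 before 0 | start at k). Then u_0 = 0, u_171 = 1, and u_k = u_{k-1}/2 + u_{k+1}/2 for 1 ≤ k ≤ 170. This harmonic recurrence is solved by u_k = k/171, giving u_79 = 79/171.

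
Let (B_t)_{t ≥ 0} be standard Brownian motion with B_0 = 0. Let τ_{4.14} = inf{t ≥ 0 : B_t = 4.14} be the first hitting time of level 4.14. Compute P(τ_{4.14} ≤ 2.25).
P(τ_{4.14} ≤ 2.25) = 2(1 − Φ(4.14/√2.25)) = 2(1 − Φ(2.7600)) ≈ 0.0058

By the reflection principle for standard BM, P(τ_b ≤ t) = 2 · P(B_t ≥ b). Since B_t ~ N(0, t), P(B_t ≥ 4.14) = 1 − Φ(4.14/√t) = 1 − Φ(4.14/√2.25) = 1 − Φ(2.7600) ≈ 0.00289. Doubling: P(τ_{4.14} ≤ 2.25) ≈ 2 · 0.00289 = 0.00578 ≈ 0.0058.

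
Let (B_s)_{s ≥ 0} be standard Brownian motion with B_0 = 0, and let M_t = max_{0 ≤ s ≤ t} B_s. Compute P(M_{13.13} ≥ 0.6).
P(M_{13.13} ≥ 0.6) = 2·P(B_{13.13} ≥ 0.6) = 2(1 − Φ(0.6/√13.13)) ≈ 0.8685

By the reflection principle for Brownian motion, P(M_t ≥ a) = 2 · P(B_t ≥ a) for a ≥ 0. Since B_t ~ N(0, t), P(B_t ≥ 0.6) = 1 − Φ(0.6/√t) = 1 − Φ(0.6/√13.13) = 1 − Φ(0.1656). So
  P(M_{13.13} ≥ 0.6) = 2(1 − Φ(0.1656)) ≈ 0.8685.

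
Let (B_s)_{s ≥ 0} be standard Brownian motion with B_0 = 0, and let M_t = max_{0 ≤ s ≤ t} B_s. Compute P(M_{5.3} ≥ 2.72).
P(M_{5.3} ≥ 2.72) = 2·P(B_{5.3} ≥ 2.72) = 2(1 − Φ(2.72/√5.3)) ≈ 0.2374

By the reflection principle for Brownian motion, P(M_t ≥ a) = 2 · P(B_t ≥ a) for a ≥ 0. Since B_t ~ N(0, t), P(B_t ≥ 2.72) = 1 − Φ(2.72/√t) = 1 − Φ(2.72/√5.3) = 1 − Φ(1.1815). So
  P(M_{5.3} ≥ 2.72) = 2(1 − Φ(1.1815)) ≈ 0.2374.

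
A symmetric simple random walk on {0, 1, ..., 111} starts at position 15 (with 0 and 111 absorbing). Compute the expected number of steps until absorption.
E[τ | X_0 = 15] = 1440

Let v_k = E[τ | X_0 = k]. Boundary: v_0 = v_111 = 0. Recurrence: v_k = 1 + (v_{k-1} + v_{k+1})/2 for 1 ≤ k ≤ 110. The particular solution to v_k − (v_{k-1} + v_{k+1})/2 = 1 is v_k = −k^2. Adding homogeneous solution A + B k and matching boundaries gives v_k = k (111 − k). Substituting k = 15: v_15 = 15 · 96 = 1440.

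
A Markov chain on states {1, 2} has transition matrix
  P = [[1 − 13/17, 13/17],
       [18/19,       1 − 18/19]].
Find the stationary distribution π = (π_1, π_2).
π_1 = 306/553, π_2 = 247/553

Solve πP = π with π_1 + π_2 = 1. From πP = π: π_1 · (1 − 13/17) + π_2 · 18/19 = π_1 ⇒ π_2 · 18/19 = π_1 · 13/17 ⇒ π_2/π_1 = (13/17)/(18/19) = 247/306. Together with π_1 + π_2 = 1:
  π_1 = (18/19)/(13/17 + 18/19) = (18/19)/(553/323) = 306/553,
  π_2 = (13/17)/(13/17 + 18/19) = (13/17)/(553/323) = 247/553.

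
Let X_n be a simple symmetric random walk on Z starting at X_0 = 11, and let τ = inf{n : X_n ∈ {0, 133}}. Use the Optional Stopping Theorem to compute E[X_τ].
E[X_τ] = 11

X_n is a martingale and τ is a bounded-mean stopping time (indeed τ is finite a.s. with bounded expectation since the walk is in a bounded region). By the OST, E[X_τ] = E[X_0] = 11. Equivalently: E[X_τ] = 133 · P(hit 133 first) + 0 · P(hit 0 first) = 133 · (11/133) = 11.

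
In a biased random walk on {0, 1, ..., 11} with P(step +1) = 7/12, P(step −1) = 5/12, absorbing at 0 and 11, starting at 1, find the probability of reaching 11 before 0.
P(hit 11 before 0) = (1 − (5/7)^1) / (1 − (5/7)^11) = 282475249/964249309

Let u_k denote P(reach 11 before 0 | start at k). Boundary: u_0 = 0, u_11 = 1. Recurrence: u_k = 7/12·u_{k+1} + 5/12·u_{k-1} for 1 ≤ k ≤ 10. Try u_k = A + B·r^k with r = q/p = (5/12)/(7/12) = 5/7. Substitution satisfies the recurrence; boundary conditions give:
  u_k = (1 − r^k) / (1 − r^N) = (1 − (5/7)^1) / (1 − (5/7)^11) = 282475249/964249309.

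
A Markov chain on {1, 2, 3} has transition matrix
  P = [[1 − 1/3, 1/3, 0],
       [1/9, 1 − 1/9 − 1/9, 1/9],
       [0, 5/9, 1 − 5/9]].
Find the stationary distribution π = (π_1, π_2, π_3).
π = (5/23, 15/23, 3/23)

This is a birth-death chain on three states, which satisfies detailed balance: π_1 · P_{12} = π_2 · P_{21} and π_2 · P_{23} = π_3 · P_{32}.
From π_1 · 1/3 = π_2 · 1/9: π_2/π_1 = (1/3)/(1/9) = 3.
From π_2 · 1/9 = π_3 · 5/9: π_3/π_2 = (1/9)/(5/9) = 1/5.
Take π_1 proportional to 1; then unnormalized π = (1, 3, 3/5). Normalize by dividing by the sum 23/5:
  π = (5/23, 15/23, 3/23).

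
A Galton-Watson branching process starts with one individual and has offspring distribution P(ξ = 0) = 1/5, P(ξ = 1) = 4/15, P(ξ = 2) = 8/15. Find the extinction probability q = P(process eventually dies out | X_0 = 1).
q = 3/8

The pgf is f(s) = 1/5 + 4/15·s + 8/15·s². The extinction probability q is the smallest fixed point of f in [0, 1]. Setting s = f(s):
  8/15·s² + (4/15 − 1)·s + 1/5 = 0
  8/15·s² − (1/5 + 8/15)·s + 1/5 = 0
which factors as (s − 1)·(8/15·s − 1/5) = 0, giving roots s = 1 and s = (1/5)/(8/15) = 3/8.
Mean offspring μ = 4/15 + 2·8/15 = 4/3 > 1 (supercritical), so q < 1. The extinction probability is the smaller root: q = (1/5)/(8/15) = 3/8.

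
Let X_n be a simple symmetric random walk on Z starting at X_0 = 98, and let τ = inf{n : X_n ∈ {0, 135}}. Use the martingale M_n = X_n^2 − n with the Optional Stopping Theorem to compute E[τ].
E[τ] = 3626

M_n = X_n^2 − n is a martingale (since E[X_{n+1}^2 | F_n] = X_n^2 + 1). By OST (τ has finite mean in a bounded region), E[M_τ] = E[M_0] = X_0^2 − 0 = 98^2 = 9604. Also E[M_τ] = E[X_τ^2] − E[τ]. The walk exits at 0 or 135, with P(hit 135 first) = 98/135, so E[X_τ^2] = 135^2 · 98/135 + 0 = 13230. Thus E[τ] = E[X_τ^2] − E[M_τ] = 13230 − 9604 = 3626 = 98(135 − 98) = 3626.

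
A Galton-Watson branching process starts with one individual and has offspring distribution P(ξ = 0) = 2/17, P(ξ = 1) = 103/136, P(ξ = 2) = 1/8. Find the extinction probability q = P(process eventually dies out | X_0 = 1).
q = 16/17

The pgf is f(s) = 2/17 + 103/136·s + 1/8·s². The extinction probability q is the smallest fixed point of f in [0, 1]. Setting s = f(s):
  1/8·s² + (103/136 − 1)·s + 2/17 = 0
  1/8·s² − (2/17 + 1/8)·s + 2/17 = 0
which factors as (s − 1)·(1/8·s − 2/17) = 0, giving roots s = 1 and s = (2/17)/(1/8) = 16/17.
Mean offspring μ = 103/136 + 2·1/8 = 137/136 > 1 (supercritical), so q < 1. The extinction probability is the smaller root: q = (2/17)/(1/8) = 16/17.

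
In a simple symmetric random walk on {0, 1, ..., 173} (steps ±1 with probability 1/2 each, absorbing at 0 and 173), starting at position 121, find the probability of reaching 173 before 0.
P(hit 173 before 0) = 121/173

Let u_k = P(hit 173 before 0 | start at k). Then u_0 = 0, u_173 = 1, and u_k = u_{k-1}/2 + u_{k+1}/2 for 1 ≤ k ≤ 172. This harmonic recurrence is solved by u_k = k/173, giving u_121 = 121/173.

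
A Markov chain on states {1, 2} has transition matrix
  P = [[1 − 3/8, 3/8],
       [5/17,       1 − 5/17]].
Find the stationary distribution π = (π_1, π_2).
π_1 = 40/91, π_2 = 51/91

Solve πP = π with π_1 + π_2 = 1. From πP = π: π_1 · (1 − 3/8) + π_2 · 5/17 = π_1 ⇒ π_2 · 5/17 = π_1 · 3/8 ⇒ π_2/π_1 = (3/8)/(5/17) = 51/40. Together with π_1 + π_2 = 1:
  π_1 = (5/17)/(3/8 + 5/17) = (5/17)/(91/136) = 40/91,
  π_2 = (3/8)/(3/8 + 5/17) = (3/8)/(91/136) = 51/91.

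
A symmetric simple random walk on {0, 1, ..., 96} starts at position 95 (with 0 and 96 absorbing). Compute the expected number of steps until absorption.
E[τ | X_0 = 95] = 95

Let v_k = E[τ | X_0 = k]. Boundary: v_0 = v_96 = 0. Recurrence: v_k = 1 + (v_{k-1} + v_{k+1})/2 for 1 ≤ k ≤ 95. The particular solution to v_k − (v_{k-1} + v_{k+1})/2 = 1 is v_k = −k^2. Adding homogeneous solution A + B k and matching boundaries gives v_k = k (96 − k). Substituting k = 95: v_95 = 95 · 1 = 95.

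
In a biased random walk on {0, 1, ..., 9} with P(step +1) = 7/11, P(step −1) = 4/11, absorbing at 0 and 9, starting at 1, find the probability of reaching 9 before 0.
P(hit 9 before 0) = (1 − (4/7)^1) / (1 − (4/7)^9) = 5764801/13363821

Let u_k denote P(reach 9 before 0 | start at k). Boundary: u_0 = 0, u_9 = 1. Recurrence: u_k = 7/11·u_{k+1} + 4/11·u_{k-1} for 1 ≤ k ≤ 8. Try u_k = A + B·r^k with r = q/p = (4/11)/(7/11) = 4/7. Substitution satisfies the recurrence; boundary conditions give:
  u_k = (1 − r^k) / (1 − r^N) = (1 − (4/7)^1) / (1 − (4/7)^9) = 5764801/13363821.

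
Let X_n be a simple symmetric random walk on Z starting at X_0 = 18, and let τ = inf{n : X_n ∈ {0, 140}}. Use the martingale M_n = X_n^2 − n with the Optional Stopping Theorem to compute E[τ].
E[τ] = 2196

M_n = X_n^2 − n is a martingale (since E[X_{n+1}^2 | F_n] = X_n^2 + 1). By OST (τ has finite mean in a bounded region), E[M_τ] = E[M_0] = X_0^2 − 0 = 18^2 = 324. Also E[M_τ] = E[X_τ^2] − E[τ]. The walk exits at 0 or 140, with P(hit 140 first) = 18/140, so E[X_τ^2] = 140^2 · 18/140 + 0 = 2520. Thus E[τ] = E[X_τ^2] − E[M_τ] = 2520 − 324 = 2196 = 18(140 − 18) = 2196.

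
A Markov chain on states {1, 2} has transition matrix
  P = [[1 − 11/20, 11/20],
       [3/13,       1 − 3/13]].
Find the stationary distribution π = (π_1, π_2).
π_1 = 60/203, π_2 = 143/203

Solve πP = π with π_1 + π_2 = 1. From πP = π: π_1 · (1 − 11/20) + π_2 · 3/13 = π_1 ⇒ π_2 · 3/13 = π_1 · 11/20 ⇒ π_2/π_1 = (11/20)/(3/13) = 143/60. Together with π_1 + π_2 = 1:
  π_1 = (3/13)/(11/20 + 3/13) = (3/13)/(203/260) = 60/203,
  π_2 = (11/20)/(11/20 + 3/13) = (11/20)/(203/260) = 143/203.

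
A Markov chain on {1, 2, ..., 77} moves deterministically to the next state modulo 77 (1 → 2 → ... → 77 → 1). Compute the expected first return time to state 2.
E[T_2 | X_0 = 2] = 77

The chain cycles deterministically, so starting at state 2 it returns in exactly 77 steps. Equivalently, the stationary distribution is uniform π_j = 1/77 for every state j, so by Kac's formula E[T_2] = 1/π_2 = 77.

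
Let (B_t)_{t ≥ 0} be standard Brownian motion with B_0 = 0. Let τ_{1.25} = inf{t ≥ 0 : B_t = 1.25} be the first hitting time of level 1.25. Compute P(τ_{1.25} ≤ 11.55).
P(τ_{1.25} ≤ 11.55) = 2(1 − Φ(1.25/√11.55)) = 2(1 − Φ(0.3678)) ≈ 0.7130

By the reflection principle for standard BM, P(τ_b ≤ t) = 2 · P(B_t ≥ b). Since B_t ~ N(0, t), P(B_t ≥ 1.25) = 1 − Φ(1.25/√t) = 1 − Φ(1.25/√11.55) = 1 − Φ(0.3678) ≈ 0.35651. Doubling: P(τ_{1.25} ≤ 11.55) ≈ 2 · 0.35651 = 0.71302 ≈ 0.7130.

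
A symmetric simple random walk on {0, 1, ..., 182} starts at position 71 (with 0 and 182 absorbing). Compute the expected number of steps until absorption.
E[τ | X_0 = 71] = 7881

Let v_k = E[τ | X_0 = k]. Boundary: v_0 = v_182 = 0. Recurrence: v_k = 1 + (v_{k-1} + v_{k+1})/2 for 1 ≤ k ≤ 181. The particular solution to v_k − (v_{k-1} + v_{k+1})/2 = 1 is v_k = −k^2. Adding homogeneous solution A + B k and matching boundaries gives v_k = k (182 − k). Substituting k = 71: v_71 = 71 · 111 = 7881.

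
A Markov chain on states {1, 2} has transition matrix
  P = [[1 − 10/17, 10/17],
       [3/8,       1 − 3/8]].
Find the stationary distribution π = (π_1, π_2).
π_1 = 51/131, π_2 = 80/131

Solve πP = π with π_1 + π_2 = 1. From πP = π: π_1 · (1 − 10/17) + π_2 · 3/8 = π_1 ⇒ π_2 · 3/8 = π_1 · 10/17 ⇒ π_2/π_1 = (10/17)/(3/8) = 80/51. Together with π_1 + π_2 = 1:
  π_1 = (3/8)/(10/17 + 3/8) = (3/8)/(131/136) = 51/131,
  π_2 = (10/17)/(10/17 + 3/8) = (10/17)/(131/136) = 80/131.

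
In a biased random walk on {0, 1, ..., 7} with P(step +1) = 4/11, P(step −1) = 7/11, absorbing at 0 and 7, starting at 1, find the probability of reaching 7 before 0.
P(hit 7 before 0) = (1 − (7/4)^1) / (1 − (7/4)^7) = 4096/269053

Let u_k denote P(reach 7 before 0 | start at k). Boundary: u_0 = 0, u_7 = 1. Recurrence: u_k = 4/11·u_{k+1} + 7/11·u_{k-1} for 1 ≤ k ≤ 6. Try u_k = A + B·r^k with r = q/p = (7/11)/(4/11) = 7/4. Substitution satisfies the recurrence; boundary conditions give:
  u_k = (1 − r^k) / (1 − r^N) = (1 − (7/4)^1) / (1 − (7/4)^7) = 4096/269053.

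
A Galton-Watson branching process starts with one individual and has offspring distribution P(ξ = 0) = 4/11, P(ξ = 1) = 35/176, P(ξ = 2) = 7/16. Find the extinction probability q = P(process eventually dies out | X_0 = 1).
q = 64/77

The pgf is f(s) = 4/11 + 35/176·s + 7/16·s². The extinction probability q is the smallest fixed point of f in [0, 1]. Setting s = f(s):
  7/16·s² + (35/176 − 1)·s + 4/11 = 0
  7/16·s² − (4/11 + 7/16)·s + 4/11 = 0
which factors as (s − 1)·(7/16·s − 4/11) = 0, giving roots s = 1 and s = (4/11)/(7/16) = 64/77.
Mean offspring μ = 35/176 + 2·7/16 = 189/176 > 1 (supercritical), so q < 1. The extinction probability is the smaller root: q = (4/11)/(7/16) = 64/77.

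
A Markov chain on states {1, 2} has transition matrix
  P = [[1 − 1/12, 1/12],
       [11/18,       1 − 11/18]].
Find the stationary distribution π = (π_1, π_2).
π_1 = 22/25, π_2 = 3/25

Solve πP = π with π_1 + π_2 = 1. From πP = π: π_1 · (1 − 1/12) + π_2 · 11/18 = π_1 ⇒ π_2 · 11/18 = π_1 · 1/12 ⇒ π_2/π_1 = (1/12)/(11/18) = 3/22. Together with π_1 + π_2 = 1:
  π_1 = (11/18)/(1/12 + 11/18) = (11/18)/(25/36) = 22/25,
  π_2 = (1/12)/(1/12 + 11/18) = (1/12)/(25/36) = 3/25.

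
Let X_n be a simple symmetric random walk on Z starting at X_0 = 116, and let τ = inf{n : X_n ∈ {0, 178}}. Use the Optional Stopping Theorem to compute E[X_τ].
E[X_τ] = 116

X_n is a martingale and τ is a bounded-mean stopping time (indeed τ is finite a.s. with bounded expectation since the walk is in a bounded region). By the OST, E[X_τ] = E[X_0] = 116. Equivalently: E[X_τ] = 178 · P(hit 178 first) + 0 · P(hit 0 first) = 178 · (116/178) = 116.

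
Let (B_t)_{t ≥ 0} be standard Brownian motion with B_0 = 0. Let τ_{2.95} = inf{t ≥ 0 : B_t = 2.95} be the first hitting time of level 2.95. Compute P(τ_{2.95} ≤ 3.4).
P(τ_{2.95} ≤ 3.4) = 2(1 − Φ(2.95/√3.4)) = 2(1 − Φ(1.5999)) ≈ 0.1096

By the reflection principle for standard BM, P(τ_b ≤ t) = 2 · P(B_t ≥ b). Since B_t ~ N(0, t), P(B_t ≥ 2.95) = 1 − Φ(2.95/√t) = 1 − Φ(2.95/√3.4) = 1 − Φ(1.5999) ≈ 0.05481. Doubling: P(τ_{2.95} ≤ 3.4) ≈ 2 · 0.05481 = 0.10962 ≈ 0.1096.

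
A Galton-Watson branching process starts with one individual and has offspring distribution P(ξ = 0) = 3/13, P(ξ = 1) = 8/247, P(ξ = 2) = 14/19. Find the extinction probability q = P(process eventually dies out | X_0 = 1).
q = 57/182

The pgf is f(s) = 3/13 + 8/247·s + 14/19·s². The extinction probability q is the smallest fixed point of f in [0, 1]. Setting s = f(s):
  14/19·s² + (8/247 − 1)·s + 3/13 = 0
  14/19·s² − (3/13 + 14/19)·s + 3/13 = 0
which factors as (s − 1)·(14/19·s − 3/13) = 0, giving roots s = 1 and s = (3/13)/(14/19) = 57/182.
Mean offspring μ = 8/247 + 2·14/19 = 372/247 > 1 (supercritical), so q < 1. The extinction probability is the smaller root: q = (3/13)/(14/19) = 57/182.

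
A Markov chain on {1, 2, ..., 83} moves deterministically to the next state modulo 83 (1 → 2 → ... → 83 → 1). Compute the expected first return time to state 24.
E[T_24 | X_0 = 24] = 83

The chain cycles deterministically, so starting at state 24 it returns in exactly 83 steps. Equivalently, the stationary distribution is uniform π_j = 1/83 for every state j, so by Kac's formula E[T_24] = 1/π_24 = 83.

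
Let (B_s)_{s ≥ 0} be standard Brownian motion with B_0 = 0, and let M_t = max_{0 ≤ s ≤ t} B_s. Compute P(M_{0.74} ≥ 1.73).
P(M_{0.74} ≥ 1.73) = 2·P(B_{0.74} ≥ 1.73) = 2(1 − Φ(1.73/√0.74)) ≈ 0.0443

By the reflection principle for Brownian motion, P(M_t ≥ a) = 2 · P(B_t ≥ a) for a ≥ 0. Since B_t ~ N(0, t), P(B_t ≥ 1.73) = 1 − Φ(1.73/√t) = 1 − Φ(1.73/√0.74) = 1 − Φ(2.0111). So
  P(M_{0.74} ≥ 1.73) = 2(1 − Φ(2.0111)) ≈ 0.0443.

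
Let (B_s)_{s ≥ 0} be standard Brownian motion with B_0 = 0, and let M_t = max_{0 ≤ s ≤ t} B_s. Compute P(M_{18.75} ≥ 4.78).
P(M_{18.75} ≥ 4.78) = 2·P(B_{18.75} ≥ 4.78) = 2(1 − Φ(4.78/√18.75)) ≈ 0.2696

By the reflection principle for Brownian motion, P(M_t ≥ a) = 2 · P(B_t ≥ a) for a ≥ 0. Since B_t ~ N(0, t), P(B_t ≥ 4.78) = 1 − Φ(4.78/√t) = 1 − Φ(4.78/√18.75) = 1 − Φ(1.1039). So
  P(M_{18.75} ≥ 4.78) = 2(1 − Φ(1.1039)) ≈ 0.2696.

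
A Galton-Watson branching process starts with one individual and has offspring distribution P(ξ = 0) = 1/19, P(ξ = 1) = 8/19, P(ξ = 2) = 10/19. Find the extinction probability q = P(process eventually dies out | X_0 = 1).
q = 1/10

The pgf is f(s) = 1/19 + 8/19·s + 10/19·s². The extinction probability q is the smallest fixed point of f in [0, 1]. Setting s = f(s):
  10/19·s² + (8/19 − 1)·s + 1/19 = 0
  10/19·s² − (1/19 + 10/19)·s + 1/19 = 0
which factors as (s − 1)·(10/19·s − 1/19) = 0, giving roots s = 1 and s = (1/19)/(10/19) = 1/10.
Mean offspring μ = 8/19 + 2·10/19 = 28/19 > 1 (supercritical), so q < 1. The extinction probability is the smaller root: q = (1/19)/(10/19) = 1/10.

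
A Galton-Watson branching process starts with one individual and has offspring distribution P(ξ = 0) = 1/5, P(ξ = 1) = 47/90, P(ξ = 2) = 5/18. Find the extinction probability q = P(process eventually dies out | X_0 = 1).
q = 18/25

The pgf is f(s) = 1/5 + 47/90·s + 5/18·s². The extinction probability q is the smallest fixed point of f in [0, 1]. Setting s = f(s):
  5/18·s² + (47/90 − 1)·s + 1/5 = 0
  5/18·s² − (1/5 + 5/18)·s + 1/5 = 0
which factors as (s − 1)·(5/18·s − 1/5) = 0, giving roots s = 1 and s = (1/5)/(5/18) = 18/25.
Mean offspring μ = 47/90 + 2·5/18 = 97/90 > 1 (supercritical), so q < 1. The extinction probability is the smaller root: q = (1/5)/(5/18) = 18/25.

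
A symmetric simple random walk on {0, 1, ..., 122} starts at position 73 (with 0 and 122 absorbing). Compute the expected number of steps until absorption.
E[τ | X_0 = 73] = 3577

Let v_k = E[τ | X_0 = k]. Boundary: v_0 = v_122 = 0. Recurrence: v_k = 1 + (v_{k-1} + v_{k+1})/2 for 1 ≤ k ≤ 121. The particular solution to v_k − (v_{k-1} + v_{k+1})/2 = 1 is v_k = −k^2. Adding homogeneous solution A + B k and matching boundaries gives v_k = k (122 − k). Substituting k = 73: v_73 = 73 · 49 = 3577.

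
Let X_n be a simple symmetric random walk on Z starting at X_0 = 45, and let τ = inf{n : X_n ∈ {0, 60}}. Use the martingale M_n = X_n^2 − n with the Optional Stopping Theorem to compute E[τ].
E[τ] = 675

M_n = X_n^2 − n is a martingale (since E[X_{n+1}^2 | F_n] = X_n^2 + 1). By OST (τ has finite mean in a bounded region), E[M_τ] = E[M_0] = X_0^2 − 0 = 45^2 = 2025. Also E[M_τ] = E[X_τ^2] − E[τ]. The walk exits at 0 or 60, with P(hit 60 first) = 45/60, so E[X_τ^2] = 60^2 · 45/60 + 0 = 2700. Thus E[τ] = E[X_τ^2] − E[M_τ] = 2700 − 2025 = 675 = 45(60 − 45) = 675.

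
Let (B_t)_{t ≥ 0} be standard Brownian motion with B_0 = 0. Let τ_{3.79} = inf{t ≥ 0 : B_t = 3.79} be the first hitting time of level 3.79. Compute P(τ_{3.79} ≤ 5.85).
P(τ_{3.79} ≤ 5.85) = 2(1 − Φ(3.79/√5.85)) = 2(1 − Φ(1.5670)) ≈ 0.1171

By the reflection principle for standard BM, P(τ_b ≤ t) = 2 · P(B_t ≥ b). Since B_t ~ N(0, t), P(B_t ≥ 3.79) = 1 − Φ(3.79/√t) = 1 − Φ(3.79/√5.85) = 1 − Φ(1.5670) ≈ 0.05856. Doubling: P(τ_{3.79} ≤ 5.85) ≈ 2 · 0.05856 = 0.11712 ≈ 0.1171.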